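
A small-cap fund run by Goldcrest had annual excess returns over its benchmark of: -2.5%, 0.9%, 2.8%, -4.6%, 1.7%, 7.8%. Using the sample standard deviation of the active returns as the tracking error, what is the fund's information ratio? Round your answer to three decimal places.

Mean return μ = 6.10 / 6 = 1.0167%
Sample σ = √[Σ(r − μ)² / 5] = √[93.5883 / 5] = √18.7177 = 4.3264%
IR = μ / tracking error = 1.0167 / 4.3264 = 0.2350

0.235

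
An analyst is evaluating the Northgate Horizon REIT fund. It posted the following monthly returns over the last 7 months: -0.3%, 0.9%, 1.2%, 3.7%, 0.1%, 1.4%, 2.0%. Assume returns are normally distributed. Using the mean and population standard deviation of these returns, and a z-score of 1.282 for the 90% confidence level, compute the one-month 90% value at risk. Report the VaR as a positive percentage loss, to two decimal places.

Mean return r̄ = 9.00 / 7 = 1.2857%
Population std dev = √[10.4286 / 7] = 1.2206%
VaR = −(r̄ − z·σ) = −(1.2857 − 1.282 × 1.2206) = −(-0.2791) = 0.2791%

0.28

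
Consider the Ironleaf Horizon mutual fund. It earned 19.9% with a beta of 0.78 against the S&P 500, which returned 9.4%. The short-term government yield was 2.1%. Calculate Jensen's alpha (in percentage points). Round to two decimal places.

12.11

CAPM expected return = Rf + β(Rm − Rf) = 2.1% + 0.78 × (9.4% − 2.1%) = 2.1 + 0.78 × 7.30 = 7.7940%
Jensen's α = Rp − E[R] = 19.9% − 7.7940% = 12.1060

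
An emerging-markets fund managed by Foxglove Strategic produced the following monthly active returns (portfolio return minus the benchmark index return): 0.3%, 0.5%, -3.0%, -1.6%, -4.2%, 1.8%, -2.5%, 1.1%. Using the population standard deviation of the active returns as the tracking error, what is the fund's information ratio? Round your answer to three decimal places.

-0.468

r̄ = (0.3 + 0.5 − 3 − 1.6 − 4.2 + 1.8 − 2.5 + 1.1) / 8 = -7.60 / 8 = -0.9500%
Population std dev = √[33.0200 / 8] = 2.0316%
IR = r̄ / tracking error = -0.9500 / 2.0316 = -0.4676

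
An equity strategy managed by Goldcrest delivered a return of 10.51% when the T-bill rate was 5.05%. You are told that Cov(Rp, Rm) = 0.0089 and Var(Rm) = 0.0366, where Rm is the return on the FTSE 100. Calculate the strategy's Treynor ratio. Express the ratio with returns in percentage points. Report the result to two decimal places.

β = Cov / Var = 0.0089 / 0.0366 = 0.2432
Treynor = (Rp − Rf) / β = (10.51% − 5.05%) / 0.2432 = 5.46 / 0.2432 = 22.4507

22.45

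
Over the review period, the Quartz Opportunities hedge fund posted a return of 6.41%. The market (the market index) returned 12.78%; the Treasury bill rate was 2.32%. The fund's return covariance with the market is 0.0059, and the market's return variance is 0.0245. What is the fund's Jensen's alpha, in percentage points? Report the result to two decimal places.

1.57

β = Cov / Var = 0.0059 / 0.0245 = 0.2408
E[R] = Rf + β(Rm − Rf) = 2.32% + 0.2408 × (12.78% − 2.32%) = 4.8388%
α = Rp − E[R] = 6.41% − 4.8388% = 1.5712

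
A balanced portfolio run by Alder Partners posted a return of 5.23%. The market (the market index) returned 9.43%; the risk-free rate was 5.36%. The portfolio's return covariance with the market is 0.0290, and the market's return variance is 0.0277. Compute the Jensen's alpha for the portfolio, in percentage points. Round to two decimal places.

-4.39

β = Cov / Var = 0.0290 / 0.0277 = 1.0469
E[R] = Rf + β(Rm − Rf) = 5.36% + 1.0469 × (9.43% − 5.36%) = 9.6209%
α = Rp − E[R] = 5.23% − 9.6209% = -4.3909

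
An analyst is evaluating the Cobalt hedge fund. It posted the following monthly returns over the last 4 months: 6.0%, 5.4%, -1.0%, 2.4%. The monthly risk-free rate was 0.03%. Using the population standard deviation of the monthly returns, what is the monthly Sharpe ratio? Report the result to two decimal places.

1.14

r̄ = (6 + 5.4 − 1 + 2.4) / 4 = 3.2000%
Σ(r − r̄)² = (6 − 3.2000)² + (5.4 − 3.2000)² + … = 30.9600
σ = √[30.9600 / 4] = 2.7821%
Sharpe = (r̄ − rf) / σ = (3.2000 − 0.03) / 2.7821 = 3.1700 / 2.7821 = 1.1394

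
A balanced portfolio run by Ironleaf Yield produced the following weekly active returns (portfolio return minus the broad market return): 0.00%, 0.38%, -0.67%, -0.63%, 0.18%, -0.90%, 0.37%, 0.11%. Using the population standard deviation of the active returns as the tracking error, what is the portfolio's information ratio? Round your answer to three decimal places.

Mean return μ = -1.160 / 8 = -0.1450%
Population std dev = √[1.8134 / 8] = 0.4761%
IR = μ / tracking error = -0.1450 / 0.4761 = -0.3046

-0.305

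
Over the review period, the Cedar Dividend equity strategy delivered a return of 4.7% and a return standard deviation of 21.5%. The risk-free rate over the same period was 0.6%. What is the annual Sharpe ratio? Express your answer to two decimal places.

0.19

Sharpe = (Rp − Rf) / σp = (4.7% − 0.6%) / 21.5% = 4.10% / 21.5% = 0.1907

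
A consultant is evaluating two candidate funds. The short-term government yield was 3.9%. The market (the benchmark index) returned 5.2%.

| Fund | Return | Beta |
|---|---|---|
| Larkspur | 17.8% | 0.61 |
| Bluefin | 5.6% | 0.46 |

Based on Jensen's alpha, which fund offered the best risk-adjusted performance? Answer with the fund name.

Larkspur: α = 17.8% − [3.9% + 0.61 × (5.2% − 3.9%)] = 13.107
Bluefin: α = 5.6% − [3.9% + 0.46 × (5.2% − 3.9%)] = 1.102
Highest: Larkspur (13.107).

Larkspur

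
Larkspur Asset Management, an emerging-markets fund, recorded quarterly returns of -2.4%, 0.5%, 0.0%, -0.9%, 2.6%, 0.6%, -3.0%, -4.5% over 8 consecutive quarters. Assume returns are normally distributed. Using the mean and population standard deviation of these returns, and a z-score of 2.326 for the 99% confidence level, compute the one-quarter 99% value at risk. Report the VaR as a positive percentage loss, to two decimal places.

μ = (-2.4 + 0.5 + 0 − 0.9 + 2.6 + 0.6 − 3 − 4.5) / 8 = -0.8875%
Σ(r − μ)² = (-2.4 − (-0.8875))² + (0.5 − (-0.8875))² + … = 36.8888
σ = √[36.8888 / 8] = 2.1473%
VaR = −(μ − z·σ) = −(-0.8875 − 2.326 × 2.1473) = −(-5.8821) = 5.8821%

5.88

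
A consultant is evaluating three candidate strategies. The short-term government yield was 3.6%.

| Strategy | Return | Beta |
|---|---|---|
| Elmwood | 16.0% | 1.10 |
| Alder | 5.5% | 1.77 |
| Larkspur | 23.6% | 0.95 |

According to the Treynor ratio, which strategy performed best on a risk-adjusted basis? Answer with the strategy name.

Larkspur

Elmwood: Treynor = (16.0% − 3.6%) / 1.10 = 11.273
Alder: Treynor = (5.5% − 3.6%) / 1.77 = 1.073
Larkspur: Treynor = (23.6% − 3.6%) / 0.95 = 21.053
Highest: Larkspur (21.053).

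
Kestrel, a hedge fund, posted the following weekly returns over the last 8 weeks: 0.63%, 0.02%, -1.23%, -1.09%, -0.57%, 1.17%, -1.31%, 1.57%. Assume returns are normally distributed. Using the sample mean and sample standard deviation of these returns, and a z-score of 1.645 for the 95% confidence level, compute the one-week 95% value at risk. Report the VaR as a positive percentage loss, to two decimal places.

r̄ = (0.63 + 0.02 − 1.23 − 1.09 − 0.57 + 1.17 − 1.31 + 1.57) / 8 = -0.810 / 8 = -0.1013%
Σ(r − r̄)² = 8.8911; sample σ = √(8.8911/7) = 1.1270%
VaR = −(r̄ − z·σ) = −(-0.1013 − 1.645 × 1.1270) = −(-1.9552) = 1.9552%

1.96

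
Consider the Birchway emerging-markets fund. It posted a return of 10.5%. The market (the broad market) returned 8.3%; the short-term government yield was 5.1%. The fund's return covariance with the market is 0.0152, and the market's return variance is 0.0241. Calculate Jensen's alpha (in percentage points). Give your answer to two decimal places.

β = Cov / Var = 0.0152 / 0.0241 = 0.6307
E[R] = Rf + β(Rm − Rf) = 5.1% + 0.6307 × (8.3% − 5.1%) = 7.1182%
α = Rp − E[R] = 10.5% − 7.1182% = 3.3818

3.38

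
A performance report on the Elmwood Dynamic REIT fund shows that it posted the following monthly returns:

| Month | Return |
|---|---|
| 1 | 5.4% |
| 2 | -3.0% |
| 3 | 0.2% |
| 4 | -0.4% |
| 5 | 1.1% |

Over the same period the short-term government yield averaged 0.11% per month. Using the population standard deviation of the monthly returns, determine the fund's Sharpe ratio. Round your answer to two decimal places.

Mean return μ = 3.30 / 5 = 0.6600%
Σ(r − μ)² = 37.3920; population σ = √(37.3920/5) = 2.7347%
Sharpe = (μ − rf) / σ = (0.6600 − 0.11) / 2.7347 = 0.5500 / 2.7347 = 0.2011

0.20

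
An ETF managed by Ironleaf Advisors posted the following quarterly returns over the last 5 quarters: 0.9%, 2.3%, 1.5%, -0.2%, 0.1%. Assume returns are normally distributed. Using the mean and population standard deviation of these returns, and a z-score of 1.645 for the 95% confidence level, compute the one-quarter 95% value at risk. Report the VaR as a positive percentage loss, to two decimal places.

0.58

Mean return r̄ = 4.60 / 5 = 0.9200%
Σ(r − r̄)² = (0.9 − 0.9200)² + (2.3 − 0.9200)² + … = 4.1680
σ = √[4.1680 / 5] = 0.9130%
VaR = −(r̄ − z·σ) = −(0.9200 − 1.645 × 0.9130) = −(-0.5819) = 0.5819%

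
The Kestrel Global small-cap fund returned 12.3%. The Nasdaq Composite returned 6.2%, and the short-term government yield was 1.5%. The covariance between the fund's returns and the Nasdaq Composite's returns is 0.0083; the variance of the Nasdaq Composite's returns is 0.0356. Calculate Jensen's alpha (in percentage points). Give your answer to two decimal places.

β = Cov / Var = 0.0083 / 0.0356 = 0.2331
E[R] = Rf + β(Rm − Rf) = 1.5% + 0.2331 × (6.2% − 1.5%) = 2.5956%
α = Rp − E[R] = 12.3% − 2.5956% = 9.7044

9.70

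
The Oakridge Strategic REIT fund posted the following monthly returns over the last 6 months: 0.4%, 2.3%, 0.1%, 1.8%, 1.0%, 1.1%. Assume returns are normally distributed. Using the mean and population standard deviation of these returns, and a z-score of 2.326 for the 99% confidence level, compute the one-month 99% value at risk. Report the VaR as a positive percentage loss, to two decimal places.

Mean return r̄ = 6.70 / 6 = 1.1167%
Σ(r − r̄)² = 3.4283; population σ = √(3.4283/6) = 0.7559%
VaR = −(r̄ − z·σ) = −(1.1167 − 2.326 × 0.7559) = −(-0.6415) = 0.6415%

0.64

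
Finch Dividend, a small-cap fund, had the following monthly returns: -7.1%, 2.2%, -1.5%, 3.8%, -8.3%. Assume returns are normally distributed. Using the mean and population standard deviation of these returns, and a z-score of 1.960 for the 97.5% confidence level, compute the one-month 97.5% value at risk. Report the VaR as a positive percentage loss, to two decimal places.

μ = (-7.1 + 2.2 − 1.5 + 3.8 − 8.3) / 5 = -10.90 / 5 = -2.1800%
Population std dev = √[117.0680 / 5] = 4.8388%
VaR = −(μ − z·σ) = −(-2.1800 − 1.960 × 4.8388) = −(-11.6640) = 11.6640%

11.66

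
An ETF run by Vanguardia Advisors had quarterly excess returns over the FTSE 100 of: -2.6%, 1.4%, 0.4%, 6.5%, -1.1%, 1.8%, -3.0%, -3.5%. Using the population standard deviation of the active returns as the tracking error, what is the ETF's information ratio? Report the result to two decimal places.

μ = (-2.6 + 1.4 + 0.4 + 6.5 − 1.1 + 1.8 − 3 − 3.5) / 8 = -0.0125%
Σ(r − μ)² = 76.8288; population σ = √(76.8288/8) = 3.0990%
IR = μ / tracking error = -0.0125 / 3.0990 = -0.0040

0.00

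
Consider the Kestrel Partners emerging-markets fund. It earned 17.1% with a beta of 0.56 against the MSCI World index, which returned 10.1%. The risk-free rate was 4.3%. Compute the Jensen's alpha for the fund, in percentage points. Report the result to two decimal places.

CAPM expected return = Rf + β(Rm − Rf) = 4.3% + 0.56 × (10.1% − 4.3%) = 4.3 + 0.56 × 5.80 = 7.5480%
Jensen's α = Rp − E[R] = 17.1% − 7.5480% = 9.5520

9.55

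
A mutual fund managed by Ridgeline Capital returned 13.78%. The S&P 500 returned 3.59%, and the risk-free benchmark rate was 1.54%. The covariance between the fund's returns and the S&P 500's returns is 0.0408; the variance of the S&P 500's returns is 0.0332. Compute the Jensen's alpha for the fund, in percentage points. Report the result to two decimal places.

9.72

β = Cov / Var = 0.0408 / 0.0332 = 1.2289
E[R] = Rf + β(Rm − Rf) = 1.54% + 1.2289 × (3.59% − 1.54%) = 4.0592%
α = Rp − E[R] = 13.78% − 4.0592% = 9.7208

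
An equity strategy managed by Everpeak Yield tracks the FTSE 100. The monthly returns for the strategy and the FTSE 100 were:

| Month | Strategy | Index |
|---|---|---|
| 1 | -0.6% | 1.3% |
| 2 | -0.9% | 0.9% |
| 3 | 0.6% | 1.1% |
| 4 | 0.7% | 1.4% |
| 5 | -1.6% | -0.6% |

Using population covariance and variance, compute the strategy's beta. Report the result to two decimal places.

r̄p = -0.3600%,  r̄m = 0.8200%
Cov = Σ(rp − r̄p)(rm − r̄m) / 5 = 0.4972
Var(rm) = Σ(rm − r̄m)² / 5 = 0.5336
β = Cov / Var = 0.4972 / 0.5336 = 0.9318

0.93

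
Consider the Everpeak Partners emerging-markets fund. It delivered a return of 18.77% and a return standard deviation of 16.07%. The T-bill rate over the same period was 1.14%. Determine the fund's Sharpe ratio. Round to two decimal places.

Sharpe = (Rp − Rf) / σp = (18.77% − 1.14%) / 16.07% = 17.63% / 16.07% = 1.0971

1.10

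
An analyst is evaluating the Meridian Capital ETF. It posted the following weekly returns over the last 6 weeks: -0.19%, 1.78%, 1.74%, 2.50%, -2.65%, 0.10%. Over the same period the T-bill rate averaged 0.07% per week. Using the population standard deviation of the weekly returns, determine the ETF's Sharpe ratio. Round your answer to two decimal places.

0.28

μ = (-0.19 + 1.78 + 1.74 + 2.5 − 2.65 + 0.1) / 6 = 3.280 / 6 = 0.5467%
Σ(r − μ)² = (-0.19 − 0.5467)² + (1.78 − 0.5467)² + (1.74 − 0.5467)² + … = 17.7215
population σ = √(17.7215 / 6) = √2.9536 = 1.7186%
Sharpe = (μ − rf) / σ = (0.5467 − 0.07) / 1.7186 = 0.4767 / 1.7186 = 0.2774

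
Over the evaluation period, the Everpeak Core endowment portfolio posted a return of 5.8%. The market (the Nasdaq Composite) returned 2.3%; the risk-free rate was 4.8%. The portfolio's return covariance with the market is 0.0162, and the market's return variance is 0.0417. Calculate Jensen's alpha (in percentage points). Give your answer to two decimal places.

1.97

β = Cov / Var = 0.0162 / 0.0417 = 0.3885
E[R] = Rf + β(Rm − Rf) = 4.8% + 0.3885 × (2.3% − 4.8%) = 3.8288%
α = Rp − E[R] = 5.8% − 3.8288% = 1.9712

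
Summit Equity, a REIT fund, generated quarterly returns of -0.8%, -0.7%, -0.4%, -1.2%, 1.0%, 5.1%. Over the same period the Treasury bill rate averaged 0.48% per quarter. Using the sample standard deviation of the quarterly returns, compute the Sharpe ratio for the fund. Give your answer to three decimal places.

Mean return r̄ = 3.00 / 6 = 0.5000%
Sample σ = √[Σ(r − r̄)² / 5] = √[28.2400 / 5] = √5.6480 = 2.3766%
Sharpe = (r̄ − rf) / σ = (0.5000 − 0.48) / 2.3766 = 0.0200 / 2.3766 = 0.0084

0.008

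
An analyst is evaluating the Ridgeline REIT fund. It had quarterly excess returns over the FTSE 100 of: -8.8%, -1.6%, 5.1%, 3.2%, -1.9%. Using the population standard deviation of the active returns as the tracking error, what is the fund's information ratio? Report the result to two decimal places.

-0.17

Mean return r̄ = -4.00 / 5 = -0.8000%
Population std dev = √[116.6600 / 5] = 4.8303%
IR = r̄ / tracking error = -0.8000 / 4.8303 = -0.1656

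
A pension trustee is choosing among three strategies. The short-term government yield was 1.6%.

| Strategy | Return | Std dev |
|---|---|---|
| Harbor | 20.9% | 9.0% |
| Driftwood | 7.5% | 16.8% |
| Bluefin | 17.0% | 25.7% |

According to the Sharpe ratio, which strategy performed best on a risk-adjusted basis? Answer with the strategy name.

Harbor

Harbor: Sharpe ratio = (20.9% − 1.6%) / 9.0% = 2.144
Driftwood: Sharpe ratio = (7.5% − 1.6%) / 16.8% = 0.351
Bluefin: Sharpe ratio = (17.0% − 1.6%) / 25.7% = 0.599
Highest: Harbor (2.144).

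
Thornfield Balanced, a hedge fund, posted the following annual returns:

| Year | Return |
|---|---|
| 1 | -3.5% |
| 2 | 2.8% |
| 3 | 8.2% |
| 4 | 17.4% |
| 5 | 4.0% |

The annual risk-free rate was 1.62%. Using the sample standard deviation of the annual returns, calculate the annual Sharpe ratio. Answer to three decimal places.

Mean return r̄ = 28.90 / 5 = 5.7800%
Σ(r − r̄)² = 239.0480; sample σ = √(239.0480/4) = 7.7306%
Sharpe = (r̄ − rf) / σ = (5.7800 − 1.62) / 7.7306 = 4.1600 / 7.7306 = 0.5381

0.538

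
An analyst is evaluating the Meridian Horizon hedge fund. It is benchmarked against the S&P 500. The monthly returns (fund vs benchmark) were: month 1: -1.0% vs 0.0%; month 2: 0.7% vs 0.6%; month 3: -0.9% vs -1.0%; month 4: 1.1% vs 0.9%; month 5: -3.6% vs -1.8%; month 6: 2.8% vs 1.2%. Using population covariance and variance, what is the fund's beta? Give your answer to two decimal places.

r̄p = -0.1500%,  r̄m = -0.0167%
Cov = Σ(rp − r̄p)(rm − r̄m) / 6 = 2.0225
Var(rm) = Σ(rm − r̄m)² / 6 = 1.1414
β = Cov / Var = 2.0225 / 1.1414 = 1.7719

1.77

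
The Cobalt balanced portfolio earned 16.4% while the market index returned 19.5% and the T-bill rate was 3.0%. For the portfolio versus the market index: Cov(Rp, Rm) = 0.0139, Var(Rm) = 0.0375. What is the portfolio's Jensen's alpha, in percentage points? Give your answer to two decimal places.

7.28

β = Cov / Var = 0.0139 / 0.0375 = 0.3707
E[R] = Rf + β(Rm − Rf) = 3.0% + 0.3707 × (19.5% − 3.0%) = 9.1166%
α = Rp − E[R] = 16.4% − 9.1166% = 7.2834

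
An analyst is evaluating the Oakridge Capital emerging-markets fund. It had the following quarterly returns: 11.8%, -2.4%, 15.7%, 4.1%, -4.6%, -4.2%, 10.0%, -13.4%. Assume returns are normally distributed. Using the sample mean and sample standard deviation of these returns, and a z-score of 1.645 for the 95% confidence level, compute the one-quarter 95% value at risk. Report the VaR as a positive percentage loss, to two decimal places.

14.21

Mean return μ = 17.00 / 8 = 2.1250%
Σ(r − μ)² = (11.8 − 2.1250)² + (-2.4 − 2.1250)² + … = 690.5350
sample σ = √(690.5350 / 7) = √98.6479 = 9.9322%
VaR = −(μ − z·σ) = −(2.1250 − 1.645 × 9.9322) = −(-14.2135) = 14.2135%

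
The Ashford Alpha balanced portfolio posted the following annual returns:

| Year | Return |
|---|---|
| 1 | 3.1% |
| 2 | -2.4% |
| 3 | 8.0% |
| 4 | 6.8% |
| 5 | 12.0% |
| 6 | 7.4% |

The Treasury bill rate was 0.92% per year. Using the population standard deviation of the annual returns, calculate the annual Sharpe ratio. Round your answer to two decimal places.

μ = (3.1 − 2.4 + 8 + 6.8 + 12 + 7.4) / 6 = 5.8167%
Population σ = √[Σ(r − μ)² / 6] = √[121.3683 / 6] = √20.2281 = 4.4976%
Sharpe = (μ − rf) / σ = (5.8167 − 0.92) / 4.4976 = 4.8967 / 4.4976 = 1.0887

1.09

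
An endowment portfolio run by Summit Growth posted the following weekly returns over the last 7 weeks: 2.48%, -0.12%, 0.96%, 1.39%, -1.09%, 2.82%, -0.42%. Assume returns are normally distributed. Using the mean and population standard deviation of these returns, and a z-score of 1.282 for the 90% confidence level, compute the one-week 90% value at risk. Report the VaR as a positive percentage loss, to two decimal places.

Mean return r̄ = 6.020 / 7 = 0.8600%
Σ(r − r̄)² = (2.48 − 0.8600)² + (-0.12 − 0.8600)² + … = 13.1582
population σ = √(13.1582 / 7) = √1.8797 = 1.3710%
VaR = −(r̄ − z·σ) = −(0.8600 − 1.282 × 1.3710) = −(-0.8976) = 0.8976%

0.90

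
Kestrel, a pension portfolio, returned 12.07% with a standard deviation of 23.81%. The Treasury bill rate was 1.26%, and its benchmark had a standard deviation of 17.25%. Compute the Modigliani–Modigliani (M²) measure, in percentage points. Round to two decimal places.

9.09

Sharpe = (Rp − Rf) / σp = (12.07% − 1.26%) / 23.81% = 0.4540
M² = Rf + Sharpe × σm = 1.26% + 0.4540 × 17.25% = 9.0915%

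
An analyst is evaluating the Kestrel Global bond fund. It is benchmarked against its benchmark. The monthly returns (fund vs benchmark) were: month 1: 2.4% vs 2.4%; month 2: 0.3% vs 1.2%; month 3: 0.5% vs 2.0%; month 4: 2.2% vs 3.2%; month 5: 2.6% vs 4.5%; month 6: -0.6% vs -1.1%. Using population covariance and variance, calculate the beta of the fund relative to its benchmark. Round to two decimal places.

r̄p = 1.2333%,  r̄m = 2.0333%
Cov = Σ(rp − r̄p)(rm − r̄m) / 6 = 1.9122
Var(rm) = Σ(rm − r̄m)² / 6 = 3.0156
β = Cov / Var = 1.9122 / 3.0156 = 0.6341

0.63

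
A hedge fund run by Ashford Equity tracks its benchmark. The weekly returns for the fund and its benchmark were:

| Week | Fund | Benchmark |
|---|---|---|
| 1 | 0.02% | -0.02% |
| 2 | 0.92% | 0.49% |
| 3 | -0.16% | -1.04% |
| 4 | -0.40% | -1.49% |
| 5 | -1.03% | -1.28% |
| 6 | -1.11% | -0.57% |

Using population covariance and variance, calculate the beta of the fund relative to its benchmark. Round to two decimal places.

0.68

r̄p = -0.2933%,  r̄m = -0.6517%
Cov = Σ(rp − r̄p)(rm − r̄m) / 6 = 0.3362
Var(rm) = Σ(rm − r̄m)² / 6 = 0.4929
β = Cov / Var = 0.3362 / 0.4929 = 0.6821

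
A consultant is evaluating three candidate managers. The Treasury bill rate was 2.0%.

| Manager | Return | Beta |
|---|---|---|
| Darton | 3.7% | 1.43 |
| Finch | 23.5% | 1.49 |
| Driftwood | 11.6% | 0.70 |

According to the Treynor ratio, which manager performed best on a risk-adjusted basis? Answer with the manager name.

Finch

Darton: Treynor = (3.7% − 2.0%) / 1.43 = 1.189
Finch: Treynor = (23.5% − 2.0%) / 1.49 = 14.430
Driftwood: Treynor = (11.6% − 2.0%) / 0.70 = 13.714
Highest: Finch (14.430).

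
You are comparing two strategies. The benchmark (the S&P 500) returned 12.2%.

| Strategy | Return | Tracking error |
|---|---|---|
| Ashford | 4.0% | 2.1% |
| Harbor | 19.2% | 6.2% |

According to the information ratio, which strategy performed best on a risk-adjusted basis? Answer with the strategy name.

Harbor

Ashford: IR = (4.0% − 12.2%) / 2.1% = -3.905
Harbor: IR = (19.2% − 12.2%) / 6.2% = 1.129
Highest: Harbor (1.129).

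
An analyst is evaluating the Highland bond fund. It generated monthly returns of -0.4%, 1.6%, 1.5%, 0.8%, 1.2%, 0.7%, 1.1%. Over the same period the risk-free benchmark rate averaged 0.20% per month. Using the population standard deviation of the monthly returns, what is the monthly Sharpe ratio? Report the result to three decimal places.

1.170

r̄ = (-0.4 + 1.6 + 1.5 + 0.8 + 1.2 + 0.7 + 1.1) / 7 = 6.50 / 7 = 0.9286%
Population std dev = √[2.7143 / 7] = 0.6227%
Sharpe = (r̄ − rf) / σ = (0.9286 − 0.2) / 0.6227 = 0.7286 / 0.6227 = 1.1701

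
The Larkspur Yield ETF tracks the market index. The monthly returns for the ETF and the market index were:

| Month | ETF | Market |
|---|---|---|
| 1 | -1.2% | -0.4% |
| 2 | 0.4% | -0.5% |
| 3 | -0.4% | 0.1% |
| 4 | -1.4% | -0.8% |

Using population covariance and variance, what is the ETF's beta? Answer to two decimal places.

r̄p = -0.6500%,  r̄m = -0.4000%
Cov = Σ(rp − r̄p)(rm − r̄m) / 4 = 0.0800
Var(rm) = Σ(rm − r̄m)² / 4 = 0.1050
β = Cov / Var = 0.0800 / 0.1050 = 0.7619

0.76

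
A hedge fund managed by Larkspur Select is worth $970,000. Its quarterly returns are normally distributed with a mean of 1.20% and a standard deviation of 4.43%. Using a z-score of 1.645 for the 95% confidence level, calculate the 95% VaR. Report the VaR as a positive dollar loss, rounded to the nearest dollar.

$59,047

Return at the 95% tail: μ − z·σ = 1.20% − 1.645 × 4.43% = 1.2 − 7.28735 = -6.08735%
VaR = −(-6.08735%) × $970,000 = 6.08735% × $970,000 = $59,047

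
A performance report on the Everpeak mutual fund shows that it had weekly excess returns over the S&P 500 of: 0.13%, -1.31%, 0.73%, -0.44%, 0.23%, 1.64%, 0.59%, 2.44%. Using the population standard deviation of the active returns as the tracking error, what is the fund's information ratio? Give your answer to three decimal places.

0.460

r̄ = (0.13 − 1.31 + 0.73 − 0.44 + 0.23 + 1.64 + 0.59 + 2.44) / 8 = 0.5013%
Σ(r − r̄)² = 9.4937; population σ = √(9.4937/8) = 1.0894%
IR = r̄ / tracking error = 0.5013 / 1.0894 = 0.4602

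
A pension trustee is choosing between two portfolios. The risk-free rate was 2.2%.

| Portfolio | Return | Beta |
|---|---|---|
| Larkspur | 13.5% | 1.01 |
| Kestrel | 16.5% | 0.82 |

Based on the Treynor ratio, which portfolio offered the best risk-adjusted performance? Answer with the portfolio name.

Kestrel

Larkspur: Treynor = (13.5% − 2.2%) / 1.01 = 11.188
Kestrel: Treynor = (16.5% − 2.2%) / 0.82 = 17.439
Highest: Kestrel (17.439).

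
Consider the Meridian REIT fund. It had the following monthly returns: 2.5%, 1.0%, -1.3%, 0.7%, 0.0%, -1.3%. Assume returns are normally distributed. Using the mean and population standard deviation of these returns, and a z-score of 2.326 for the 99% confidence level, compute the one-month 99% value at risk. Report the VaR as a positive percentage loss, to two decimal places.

μ = (2.5 + 1 − 1.3 + 0.7 + 0 − 1.3) / 6 = 1.60 / 6 = 0.2667%
Σ(r − μ)² = (2.5 − 0.2667)² + (1 − 0.2667)² + … = 10.6933
σ = √[10.6933 / 6] = 1.3350%
VaR = −(μ − z·σ) = −(0.2667 − 2.326 × 1.3350) = −(-2.8385) = 2.8385%

2.84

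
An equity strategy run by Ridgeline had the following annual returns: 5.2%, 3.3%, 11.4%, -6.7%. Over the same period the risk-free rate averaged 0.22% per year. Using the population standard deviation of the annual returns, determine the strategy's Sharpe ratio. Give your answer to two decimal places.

μ = (5.2 + 3.3 + 11.4 − 6.7) / 4 = 3.3000%
Population σ = √[Σ(r − μ)² / 4] = √[169.2200 / 4] = √42.3050 = 6.5042%
Sharpe = (μ − rf) / σ = (3.3000 − 0.22) / 6.5042 = 3.0800 / 6.5042 = 0.4735

0.47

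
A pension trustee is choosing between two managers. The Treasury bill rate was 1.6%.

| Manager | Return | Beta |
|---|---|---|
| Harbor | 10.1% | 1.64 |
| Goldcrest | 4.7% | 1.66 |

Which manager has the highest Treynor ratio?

Harbor

Harbor: Treynor = (10.1% − 1.6%) / 1.64 = 5.183
Goldcrest: Treynor = (4.7% − 1.6%) / 1.66 = 1.867
Highest: Harbor (5.183).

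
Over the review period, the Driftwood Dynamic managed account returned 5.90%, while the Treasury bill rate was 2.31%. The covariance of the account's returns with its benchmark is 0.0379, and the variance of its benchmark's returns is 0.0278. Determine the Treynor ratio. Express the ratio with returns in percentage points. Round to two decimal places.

2.63

β = Cov / Var = 0.0379 / 0.0278 = 1.3633
Treynor = (Rp − Rf) / β = (5.90% − 2.31%) / 1.3633 = 3.59 / 1.3633 = 2.6333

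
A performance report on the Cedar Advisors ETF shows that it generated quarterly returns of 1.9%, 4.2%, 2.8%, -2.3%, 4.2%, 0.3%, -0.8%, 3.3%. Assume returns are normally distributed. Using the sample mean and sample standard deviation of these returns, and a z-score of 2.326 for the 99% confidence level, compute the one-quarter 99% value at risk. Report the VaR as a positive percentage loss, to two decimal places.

μ = (1.9 + 4.2 + 2.8 − 2.3 + 4.2 + 0.3 − 0.8 + 3.3) / 8 = 13.60 / 8 = 1.7000%
Σ(r − μ)² = (1.9 − 1.7000)² + (4.2 − 1.7000)² + (2.8 − 1.7000)² + … = 40.5200
σ = √[40.5200 / 7] = 2.4059%
VaR = −(μ − z·σ) = −(1.7000 − 2.326 × 2.4059) = −(-3.8961) = 3.8961%

3.90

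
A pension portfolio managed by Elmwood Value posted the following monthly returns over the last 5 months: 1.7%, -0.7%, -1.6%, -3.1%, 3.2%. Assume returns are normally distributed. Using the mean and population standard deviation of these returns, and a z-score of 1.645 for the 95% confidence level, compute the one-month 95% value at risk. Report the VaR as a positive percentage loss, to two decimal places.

3.83

r̄ = (1.7 − 0.7 − 1.6 − 3.1 + 3.2) / 5 = -0.50 / 5 = -0.1000%
Population σ = √[Σ(r − r̄)² / 5] = √[25.7400 / 5] = √5.1480 = 2.2689%
VaR = −(r̄ − z·σ) = −(-0.1000 − 1.645 × 2.2689) = −(-3.8323) = 3.8323%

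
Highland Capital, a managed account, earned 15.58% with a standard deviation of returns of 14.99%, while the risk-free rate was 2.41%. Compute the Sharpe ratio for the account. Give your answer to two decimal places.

Sharpe = (Rp − Rf) / σp = (15.58% − 2.41%) / 14.99% = 13.17% / 14.99% = 0.8786

0.88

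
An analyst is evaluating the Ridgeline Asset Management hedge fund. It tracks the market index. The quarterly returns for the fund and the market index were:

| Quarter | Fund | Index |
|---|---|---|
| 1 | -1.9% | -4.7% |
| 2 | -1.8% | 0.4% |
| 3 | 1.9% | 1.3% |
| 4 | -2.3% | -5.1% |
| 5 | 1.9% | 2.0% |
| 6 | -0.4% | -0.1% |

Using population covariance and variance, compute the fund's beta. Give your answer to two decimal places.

0.50

r̄p = -0.4333%,  r̄m = -1.0333%
Cov = Σ(rp − r̄p)(rm − r̄m) / 6 = 3.9272
Var(rm) = Σ(rm − r̄m)² / 6 = 7.9256
β = Cov / Var = 3.9272 / 7.9256 = 0.4955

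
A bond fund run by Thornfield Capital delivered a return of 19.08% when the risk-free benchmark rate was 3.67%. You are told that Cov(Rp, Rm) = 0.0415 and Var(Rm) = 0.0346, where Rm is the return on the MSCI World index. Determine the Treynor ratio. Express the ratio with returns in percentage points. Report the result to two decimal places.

12.85

β = Cov / Var = 0.0415 / 0.0346 = 1.1994
Treynor = (Rp − Rf) / β = (19.08% − 3.67%) / 1.1994 = 15.41 / 1.1994 = 12.8481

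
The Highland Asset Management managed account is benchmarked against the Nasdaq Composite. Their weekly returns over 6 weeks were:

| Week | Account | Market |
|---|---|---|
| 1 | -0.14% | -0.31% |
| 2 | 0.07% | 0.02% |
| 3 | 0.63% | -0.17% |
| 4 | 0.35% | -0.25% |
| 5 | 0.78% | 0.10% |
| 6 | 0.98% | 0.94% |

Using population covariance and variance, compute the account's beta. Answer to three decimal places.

r̄p = 0.4450%,  r̄m = 0.0550%
Cov = Σ(rp − r̄p)(rm − r̄m) / 6 = 0.1171
Var(rm) = Σ(rm − r̄m)² / 6 = 0.1772
β = Cov / Var = 0.1171 / 0.1772 = 0.6608

0.661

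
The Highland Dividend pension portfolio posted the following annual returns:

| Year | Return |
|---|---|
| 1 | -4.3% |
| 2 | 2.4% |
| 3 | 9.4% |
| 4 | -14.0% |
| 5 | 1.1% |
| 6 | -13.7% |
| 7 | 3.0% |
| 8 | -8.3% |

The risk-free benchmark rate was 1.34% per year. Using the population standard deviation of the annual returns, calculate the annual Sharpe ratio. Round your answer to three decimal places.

μ = (-4.3 + 2.4 + 9.4 − 14 + 1.1 − 13.7 + 3 − 8.3) / 8 = -3.0500%
Population σ = √[Σ(r − μ)² / 8] = √[500.9800 / 8] = √62.6225 = 7.9134%
Sharpe = (μ − rf) / σ = (-3.0500 − 1.34) / 7.9134 = -4.3900 / 7.9134 = -0.5548

-0.555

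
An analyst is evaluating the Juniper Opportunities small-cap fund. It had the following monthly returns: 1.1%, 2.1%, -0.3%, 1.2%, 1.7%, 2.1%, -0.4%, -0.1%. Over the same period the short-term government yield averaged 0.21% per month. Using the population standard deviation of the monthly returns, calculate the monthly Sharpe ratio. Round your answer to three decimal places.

0.725

r̄ = (1.1 + 2.1 − 0.3 + 1.2 + 1.7 + 2.1 − 0.4 − 0.1) / 8 = 0.9250%
Population σ = √[Σ(r − r̄)² / 8] = √[7.7750 / 8] = √0.9719 = 0.9858%
Sharpe = (r̄ − rf) / σ = (0.9250 − 0.21) / 0.9858 = 0.7150 / 0.9858 = 0.7253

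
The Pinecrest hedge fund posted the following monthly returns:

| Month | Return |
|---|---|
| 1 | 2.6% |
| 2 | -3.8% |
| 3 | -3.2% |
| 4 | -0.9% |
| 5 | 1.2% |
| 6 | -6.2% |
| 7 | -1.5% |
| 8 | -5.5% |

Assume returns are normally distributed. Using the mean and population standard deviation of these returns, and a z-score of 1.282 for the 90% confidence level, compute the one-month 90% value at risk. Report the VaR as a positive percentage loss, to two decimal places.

r̄ = (2.6 − 3.8 − 3.2 − 0.9 + 1.2 − 6.2 − 1.5 − 5.5) / 8 = -17.30 / 8 = -2.1625%
Population σ = √[Σ(r − r̄)² / 8] = √[67.2188 / 8] = √8.4024 = 2.8987%
VaR = −(r̄ − z·σ) = −(-2.1625 − 1.282 × 2.8987) = −(-5.8786) = 5.8786%

5.88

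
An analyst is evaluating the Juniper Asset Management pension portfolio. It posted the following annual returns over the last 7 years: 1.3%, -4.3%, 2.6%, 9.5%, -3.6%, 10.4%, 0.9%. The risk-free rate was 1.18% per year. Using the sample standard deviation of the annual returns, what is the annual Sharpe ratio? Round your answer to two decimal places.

0.21

Mean return r̄ = 16.80 / 7 = 2.4000%
Σ(r − r̄)² = (1.3 − 2.4000)² + (-4.3 − 2.4000)² + … = 198.8000
sample σ = √(198.8000 / 6) = √33.1333 = 5.7562%
Sharpe = (r̄ − rf) / σ = (2.4000 − 1.18) / 5.7562 = 1.2200 / 5.7562 = 0.2119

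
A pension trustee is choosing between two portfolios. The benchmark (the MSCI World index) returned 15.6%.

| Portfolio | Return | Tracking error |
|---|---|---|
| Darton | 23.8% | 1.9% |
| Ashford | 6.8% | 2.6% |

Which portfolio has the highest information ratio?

Darton: IR = (23.8% − 15.6%) / 1.9% = 4.316
Ashford: IR = (6.8% − 15.6%) / 2.6% = -3.385
Highest: Darton (4.316).

Darton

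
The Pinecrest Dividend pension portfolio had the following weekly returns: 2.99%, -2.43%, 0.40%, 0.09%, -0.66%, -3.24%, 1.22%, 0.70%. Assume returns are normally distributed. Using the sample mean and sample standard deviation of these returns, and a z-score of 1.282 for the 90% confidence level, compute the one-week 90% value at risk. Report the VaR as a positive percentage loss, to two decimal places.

2.67

r̄ = (2.99 − 2.43 + 0.4 + 0.09 − 0.66 − 3.24 + 1.22 + 0.7) / 8 = -0.930 / 8 = -0.1163%
Sample std dev = √[27.8166 / 7] = 1.9934%
VaR = −(r̄ − z·σ) = −(-0.1163 − 1.282 × 1.9934) = −(-2.6718) = 2.6718%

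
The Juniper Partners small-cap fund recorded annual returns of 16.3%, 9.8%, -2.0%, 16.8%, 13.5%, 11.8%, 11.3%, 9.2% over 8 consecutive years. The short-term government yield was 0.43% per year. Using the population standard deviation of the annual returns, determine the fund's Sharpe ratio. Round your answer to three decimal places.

1.892

r̄ = (16.3 + 9.8 − 2 + 16.8 + 13.5 + 11.8 + 11.3 + 9.2) / 8 = 10.8375%
Population std dev = √[242.1788 / 8] = 5.5020%
Sharpe = (r̄ − rf) / σ = (10.8375 − 0.43) / 5.5020 = 10.4075 / 5.5020 = 1.8916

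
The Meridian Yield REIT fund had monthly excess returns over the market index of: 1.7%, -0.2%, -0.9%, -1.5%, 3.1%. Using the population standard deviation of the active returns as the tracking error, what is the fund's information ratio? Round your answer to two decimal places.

Mean return μ = 2.20 / 5 = 0.4400%
Population σ = √[Σ(r − μ)² / 5] = √[14.6320 / 5] = √2.9264 = 1.7107%
IR = μ / tracking error = 0.4400 / 1.7107 = 0.2572

0.26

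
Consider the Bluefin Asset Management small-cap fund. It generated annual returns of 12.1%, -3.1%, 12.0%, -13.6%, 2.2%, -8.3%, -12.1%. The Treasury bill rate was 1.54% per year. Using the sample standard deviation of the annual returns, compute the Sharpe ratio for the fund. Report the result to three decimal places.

Mean return r̄ = -10.80 / 7 = -1.5429%
Sample σ = √[Σ(r − r̄)² / 6] = √[688.4571 / 6] = √114.7429 = 10.7118%
Sharpe = (r̄ − rf) / σ = (-1.5429 − 1.54) / 10.7118 = -3.0829 / 10.7118 = -0.2878

-0.288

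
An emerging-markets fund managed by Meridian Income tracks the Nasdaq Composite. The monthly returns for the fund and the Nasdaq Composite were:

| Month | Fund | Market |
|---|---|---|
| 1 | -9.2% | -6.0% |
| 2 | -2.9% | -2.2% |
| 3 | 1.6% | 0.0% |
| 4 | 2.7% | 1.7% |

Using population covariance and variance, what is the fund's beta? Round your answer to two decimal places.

r̄p = -1.9500%,  r̄m = -1.6250%
Cov = Σ(rp − r̄p)(rm − r̄m) / 4 = 13.3738
Var(rm) = Σ(rm − r̄m)² / 4 = 8.2919
β = Cov / Var = 13.3738 / 8.2919 = 1.6129

1.61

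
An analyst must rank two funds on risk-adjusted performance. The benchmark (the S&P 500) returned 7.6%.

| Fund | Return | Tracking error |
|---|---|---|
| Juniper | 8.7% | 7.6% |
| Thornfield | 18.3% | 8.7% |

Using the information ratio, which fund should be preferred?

Juniper: IR = (8.7% − 7.6%) / 7.6% = 0.145
Thornfield: IR = (18.3% − 7.6%) / 8.7% = 1.230
Highest: Thornfield (1.230).

Thornfield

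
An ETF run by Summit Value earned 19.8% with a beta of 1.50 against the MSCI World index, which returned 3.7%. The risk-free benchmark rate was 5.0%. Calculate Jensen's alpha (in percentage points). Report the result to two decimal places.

CAPM expected return = Rf + β(Rm − Rf) = 5.0% + 1.50 × (3.7% − 5.0%) = 5 + 1.50 × -1.30 = 3.0500%
Jensen's α = Rp − E[R] = 19.8% − 3.0500% = 16.7500

16.75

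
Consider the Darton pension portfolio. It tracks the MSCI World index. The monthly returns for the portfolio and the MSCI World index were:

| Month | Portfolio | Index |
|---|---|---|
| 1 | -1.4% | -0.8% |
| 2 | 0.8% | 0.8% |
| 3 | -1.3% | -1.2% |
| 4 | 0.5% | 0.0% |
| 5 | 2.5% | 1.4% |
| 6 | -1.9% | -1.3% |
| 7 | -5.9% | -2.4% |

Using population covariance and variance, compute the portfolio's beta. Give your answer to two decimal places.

1.94

r̄p = -0.9571%,  r̄m = -0.5000%
Cov = Σ(rp − r̄p)(rm − r̄m) / 7 = 2.8714
Var(rm) = Σ(rm − r̄m)² / 7 = 1.4829
β = Cov / Var = 2.8714 / 1.4829 = 1.9363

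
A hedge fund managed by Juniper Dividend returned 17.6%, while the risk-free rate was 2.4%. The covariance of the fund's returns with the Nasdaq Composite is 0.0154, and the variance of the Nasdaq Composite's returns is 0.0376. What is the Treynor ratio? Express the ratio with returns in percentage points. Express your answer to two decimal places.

β = Cov / Var = 0.0154 / 0.0376 = 0.4096
Treynor = (Rp − Rf) / β = (17.6% − 2.4%) / 0.4096 = 15.20 / 0.4096 = 37.1094

37.11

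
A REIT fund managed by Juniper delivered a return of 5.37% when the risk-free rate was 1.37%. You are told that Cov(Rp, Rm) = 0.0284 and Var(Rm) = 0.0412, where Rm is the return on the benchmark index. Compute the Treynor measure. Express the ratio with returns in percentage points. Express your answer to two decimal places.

5.80

β = Cov / Var = 0.0284 / 0.0412 = 0.6893
Treynor = (Rp − Rf) / β = (5.37% − 1.37%) / 0.6893 = 4.00 / 0.6893 = 5.8030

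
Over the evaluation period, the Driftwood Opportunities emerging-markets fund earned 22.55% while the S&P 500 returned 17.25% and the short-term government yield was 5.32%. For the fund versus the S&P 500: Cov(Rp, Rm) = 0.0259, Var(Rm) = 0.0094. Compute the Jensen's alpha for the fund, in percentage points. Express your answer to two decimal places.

-15.64

β = Cov / Var = 0.0259 / 0.0094 = 2.7553
E[R] = Rf + β(Rm − Rf) = 5.32% + 2.7553 × (17.25% − 5.32%) = 38.1907%
α = Rp − E[R] = 22.55% − 38.1907% = -15.6407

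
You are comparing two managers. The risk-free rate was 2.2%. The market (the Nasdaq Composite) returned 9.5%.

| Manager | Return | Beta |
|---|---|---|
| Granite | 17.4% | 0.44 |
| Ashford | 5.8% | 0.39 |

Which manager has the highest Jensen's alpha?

Granite

Granite: α = 17.4% − [2.2% + 0.44 × (9.5% − 2.2%)] = 11.988
Ashford: α = 5.8% − [2.2% + 0.39 × (9.5% − 2.2%)] = 0.753
Highest: Granite (11.988).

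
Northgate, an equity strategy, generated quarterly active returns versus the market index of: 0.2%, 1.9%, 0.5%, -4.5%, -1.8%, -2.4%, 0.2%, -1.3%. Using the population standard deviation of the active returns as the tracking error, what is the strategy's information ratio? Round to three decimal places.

-0.478

Mean return r̄ = -7.20 / 8 = -0.9000%
Population σ = √[Σ(r − r̄)² / 8] = √[28.4000 / 8] = √3.5500 = 1.8841%
IR = r̄ / tracking error = -0.9000 / 1.8841 = -0.4777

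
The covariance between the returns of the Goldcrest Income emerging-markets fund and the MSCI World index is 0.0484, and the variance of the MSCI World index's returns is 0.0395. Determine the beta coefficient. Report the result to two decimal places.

1.23

β = Cov(Rp, Rm) / Var(Rm) = 0.0484 / 0.0395 = 1.2253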